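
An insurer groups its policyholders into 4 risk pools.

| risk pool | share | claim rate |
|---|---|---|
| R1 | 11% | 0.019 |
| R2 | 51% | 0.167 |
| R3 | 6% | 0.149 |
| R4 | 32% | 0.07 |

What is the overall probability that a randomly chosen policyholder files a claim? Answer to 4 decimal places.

0.1186

Using total probability over the partition,
P(C) = P(C|R1)·P(R1) + P(C|R2)·P(R2) + P(C|R3)·P(R3) + P(C|R4)·P(R4)
      = 0.019·0.11 + 0.167·0.51 + 0.149·0.06 + 0.07·0.32
      = 0.00209 + 0.08517 + 0.00894 + 0.0224 = 0.1186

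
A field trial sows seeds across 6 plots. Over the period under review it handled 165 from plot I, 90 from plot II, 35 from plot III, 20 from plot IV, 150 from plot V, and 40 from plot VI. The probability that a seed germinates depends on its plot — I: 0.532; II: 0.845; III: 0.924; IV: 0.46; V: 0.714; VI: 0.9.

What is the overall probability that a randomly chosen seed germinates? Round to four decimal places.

0.6969

Total: 165 + 90 + 35 + 20 + 150 + 40 = 500.
P(I) = 165/500 = 0.33. P(II) = 90/500 = 0.18. P(III) = 35/500 = 0.07. P(IV) = 20/500 = 0.04. P(V) = 150/500 = 0.3. P(VI) = 40/500 = 0.08.
Summing over the partition,
P(G) = P(G|I)·P(I) + P(G|II)·P(II) + P(G|III)·P(III) + P(G|IV)·P(IV) + P(G|V)·P(V) + P(G|VI)·P(VI)
      = 0.532·0.33 + 0.845·0.18 + 0.924·0.07 + 0.46·0.04 + 0.714·0.3 + 0.9·0.08
      = 0.17556 + 0.1521 + 0.06468 + 0.0184 + 0.2142 + 0.072 = 0.69694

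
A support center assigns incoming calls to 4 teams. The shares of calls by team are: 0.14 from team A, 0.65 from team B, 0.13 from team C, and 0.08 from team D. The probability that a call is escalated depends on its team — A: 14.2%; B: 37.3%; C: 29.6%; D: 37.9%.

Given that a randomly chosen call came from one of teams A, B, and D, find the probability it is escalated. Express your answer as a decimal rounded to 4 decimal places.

Let S = {A, B, D}.
P(S) = 0.14 + 0.65 + 0.08 = 0.87.
P(E ∩ S) = 0.142·0.14 + 0.373·0.65 + 0.379·0.08 = 0.01988 + 0.24245 + 0.03032 = 0.29265.
P(E | S) = 0.29265 / 0.87 = 0.336379…

P(E|S) ≈ 0.3364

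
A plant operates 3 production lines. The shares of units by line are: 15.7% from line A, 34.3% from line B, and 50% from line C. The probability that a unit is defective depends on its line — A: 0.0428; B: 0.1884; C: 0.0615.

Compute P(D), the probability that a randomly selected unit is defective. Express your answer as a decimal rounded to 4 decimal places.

0.1021

Using total probability over the partition,
P(D) = P(D|A)·P(A) + P(D|B)·P(B) + P(D|C)·P(C)
      = 0.0428·0.157 + 0.1884·0.343 + 0.0615·0.5
      = 0.0067196 + 0.0646212 + 0.03075 = 0.1020908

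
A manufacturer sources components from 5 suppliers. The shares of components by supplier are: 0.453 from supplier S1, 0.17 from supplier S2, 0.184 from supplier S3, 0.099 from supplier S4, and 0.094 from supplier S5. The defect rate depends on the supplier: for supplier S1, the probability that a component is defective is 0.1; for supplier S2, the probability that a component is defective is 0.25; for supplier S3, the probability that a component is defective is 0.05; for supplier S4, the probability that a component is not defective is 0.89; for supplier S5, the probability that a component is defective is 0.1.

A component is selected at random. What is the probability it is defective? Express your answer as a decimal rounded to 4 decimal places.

P(D|S4) = 1 − 0.89 = 0.11.
By the law of total probability,
P(D) = P(D|S1)·P(S1) + P(D|S2)·P(S2) + P(D|S3)·P(S3) + P(D|S4)·P(S4) + P(D|S5)·P(S5)
      = 0.1·0.453 + 0.25·0.17 + 0.05·0.184 + 0.11·0.099 + 0.1·0.094
      = 0.0453 + 0.0425 + 0.0092 + 0.01089 + 0.0094 = 0.11729

0.1173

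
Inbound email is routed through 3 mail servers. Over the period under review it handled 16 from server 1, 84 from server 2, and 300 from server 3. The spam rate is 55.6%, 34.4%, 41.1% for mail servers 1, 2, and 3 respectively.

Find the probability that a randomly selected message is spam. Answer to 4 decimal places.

Total: 16 + 84 + 300 = 400.
P(1) = 16/400 = 0.04. P(2) = 84/400 = 0.21. P(3) = 300/400 = 0.75.
P(S) = P(S|1)·P(1) + P(S|2)·P(2) + P(S|3)·P(3)
      = 0.556·0.04 + 0.344·0.21 + 0.411·0.75
      = 0.02224 + 0.07224 + 0.30825 = 0.40273

0.4027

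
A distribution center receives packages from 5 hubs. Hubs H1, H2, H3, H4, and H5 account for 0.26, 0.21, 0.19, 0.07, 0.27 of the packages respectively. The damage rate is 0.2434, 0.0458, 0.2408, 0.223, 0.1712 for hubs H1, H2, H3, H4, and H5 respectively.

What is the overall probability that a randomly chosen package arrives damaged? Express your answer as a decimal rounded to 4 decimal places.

P(D) ≈ 0.1805

P(D) = P(D|H1)·P(H1) + P(D|H2)·P(H2) + P(D|H3)·P(H3) + P(D|H4)·P(H4) + P(D|H5)·P(H5)
      = 0.2434·0.26 + 0.0458·0.21 + 0.2408·0.19 + 0.223·0.07 + 0.1712·0.27
      = 0.063284 + 0.009618 + 0.045752 + 0.01561 + 0.046224 = 0.180488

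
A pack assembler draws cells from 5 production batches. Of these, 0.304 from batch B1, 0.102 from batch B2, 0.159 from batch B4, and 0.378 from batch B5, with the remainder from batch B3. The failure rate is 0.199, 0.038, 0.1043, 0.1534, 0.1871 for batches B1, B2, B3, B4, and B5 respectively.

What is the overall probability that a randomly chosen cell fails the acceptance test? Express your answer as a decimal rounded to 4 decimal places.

P(F) ≈ 0.1654

P(B3) = 1 − (0.304 + 0.102 + 0.159 + 0.378) = 0.057.
P(F) = P(F|B1)·P(B1) + P(F|B2)·P(B2) + P(F|B3)·P(B3) + P(F|B4)·P(B4) + P(F|B5)·P(B5)
      = 0.199·0.304 + 0.038·0.102 + 0.1043·0.057 + 0.1534·0.159 + 0.1871·0.378
      = 0.060496 + 0.003876 + 0.0059451 + 0.0243906 + 0.0707238 = 0.1654315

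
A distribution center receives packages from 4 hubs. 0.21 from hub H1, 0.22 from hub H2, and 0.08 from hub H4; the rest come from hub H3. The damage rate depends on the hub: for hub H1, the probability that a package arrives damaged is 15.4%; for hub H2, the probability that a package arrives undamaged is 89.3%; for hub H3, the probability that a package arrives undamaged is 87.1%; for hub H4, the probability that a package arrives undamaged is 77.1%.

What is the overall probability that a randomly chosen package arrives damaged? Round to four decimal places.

P(D) ≈ 0.1374

P(H3) = 1 − (0.21 + 0.22 + 0.08) = 0.49.
P(D|H2) = 1 − 0.893 = 0.107.
P(D|H3) = 1 − 0.871 = 0.129.
P(D|H4) = 1 − 0.771 = 0.229.
Summing over the partition,
P(D) = P(D|H1)·P(H1) + P(D|H2)·P(H2) + P(D|H3)·P(H3) + P(D|H4)·P(H4)
      = 0.154·0.21 + 0.107·0.22 + 0.129·0.49 + 0.229·0.08
      = 0.03234 + 0.02354 + 0.06321 + 0.01832 = 0.13741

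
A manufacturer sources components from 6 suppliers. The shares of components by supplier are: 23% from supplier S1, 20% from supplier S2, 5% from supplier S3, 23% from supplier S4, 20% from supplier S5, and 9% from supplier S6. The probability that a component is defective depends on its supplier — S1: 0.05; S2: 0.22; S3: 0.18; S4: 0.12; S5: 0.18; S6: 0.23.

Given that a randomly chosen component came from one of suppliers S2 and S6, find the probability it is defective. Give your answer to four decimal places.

Let S = {S2, S6}.
P(S) = 0.2 + 0.09 = 0.29.
P(D ∩ S) = 0.22·0.2 + 0.23·0.09 = 0.044 + 0.0207 = 0.0647.
P(D | S) = 0.0647 / 0.29 = 0.223103…

0.2231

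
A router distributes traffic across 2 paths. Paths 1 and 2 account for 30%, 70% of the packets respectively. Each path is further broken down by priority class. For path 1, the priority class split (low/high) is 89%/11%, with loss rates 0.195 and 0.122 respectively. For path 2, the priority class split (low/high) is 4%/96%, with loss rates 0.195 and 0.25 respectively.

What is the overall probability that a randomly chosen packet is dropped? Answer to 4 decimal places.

P(L|1) = 0.89·0.195 + 0.11·0.122 = 0.17355 + 0.01342 = 0.18697
P(L|2) = 0.04·0.195 + 0.96·0.25 = 0.0078 + 0.24 = 0.2478
Then overall,
P(L) = 0.3·0.18697 + 0.7·0.2478
      = 0.056091 + 0.17346 = 0.229551

P(L) ≈ 0.2296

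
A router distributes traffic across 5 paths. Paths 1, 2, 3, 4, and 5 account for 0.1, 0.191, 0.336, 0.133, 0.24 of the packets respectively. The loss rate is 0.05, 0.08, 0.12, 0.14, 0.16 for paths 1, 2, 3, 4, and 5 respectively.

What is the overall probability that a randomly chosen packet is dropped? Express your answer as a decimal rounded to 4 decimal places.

Using total probability over the partition,
P(L) = P(L|1)·P(1) + P(L|2)·P(2) + P(L|3)·P(3) + P(L|4)·P(4) + P(L|5)·P(5)
      = 0.05·0.1 + 0.08·0.191 + 0.12·0.336 + 0.14·0.133 + 0.16·0.24
      = 0.005 + 0.01528 + 0.04032 + 0.01862 + 0.0384 = 0.11762

0.1176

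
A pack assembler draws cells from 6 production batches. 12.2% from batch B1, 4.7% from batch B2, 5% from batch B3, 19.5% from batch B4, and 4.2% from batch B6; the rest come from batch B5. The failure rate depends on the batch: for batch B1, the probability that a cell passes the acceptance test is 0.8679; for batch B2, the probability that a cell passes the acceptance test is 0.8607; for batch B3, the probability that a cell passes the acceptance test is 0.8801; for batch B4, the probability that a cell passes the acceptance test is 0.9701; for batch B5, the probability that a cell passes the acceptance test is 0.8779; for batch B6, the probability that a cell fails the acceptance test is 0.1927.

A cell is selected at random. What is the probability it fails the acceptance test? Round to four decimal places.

P(F) ≈ 0.1090

P(B5) = 1 − (0.122 + 0.047 + 0.05 + 0.195 + 0.042) = 0.544.
P(F|B1) = 1 − 0.8679 = 0.1321.
P(F|B2) = 1 − 0.8607 = 0.1393.
P(F|B3) = 1 − 0.8801 = 0.1199.
P(F|B4) = 1 − 0.9701 = 0.0299.
P(F|B5) = 1 − 0.8779 = 0.1221.
P(F) = P(F|B1)·P(B1) + P(F|B2)·P(B2) + P(F|B3)·P(B3) + P(F|B4)·P(B4) + P(F|B5)·P(B5) + P(F|B6)·P(B6)
      = 0.1321·0.122 + 0.1393·0.047 + 0.1199·0.05 + 0.0299·0.195 + 0.1221·0.544 + 0.1927·0.042
      = 0.0161162 + 0.0065471 + 0.005995 + 0.0058305 + 0.0664224 + 0.0080934 = 0.1090046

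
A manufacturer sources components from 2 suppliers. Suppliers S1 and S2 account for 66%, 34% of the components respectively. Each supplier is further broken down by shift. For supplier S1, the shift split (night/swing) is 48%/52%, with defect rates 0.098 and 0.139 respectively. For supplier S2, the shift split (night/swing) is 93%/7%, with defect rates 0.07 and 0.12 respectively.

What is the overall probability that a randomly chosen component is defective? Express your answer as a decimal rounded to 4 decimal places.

P(D|S1) = 0.48·0.098 + 0.52·0.139 = 0.04704 + 0.07228 = 0.11932
P(D|S2) = 0.93·0.07 + 0.07·0.12 = 0.0651 + 0.0084 = 0.0735
By total probability over the outer partition,
P(D) = 0.66·0.11932 + 0.34·0.0735
      = 0.0787512 + 0.02499 = 0.1037412

0.1037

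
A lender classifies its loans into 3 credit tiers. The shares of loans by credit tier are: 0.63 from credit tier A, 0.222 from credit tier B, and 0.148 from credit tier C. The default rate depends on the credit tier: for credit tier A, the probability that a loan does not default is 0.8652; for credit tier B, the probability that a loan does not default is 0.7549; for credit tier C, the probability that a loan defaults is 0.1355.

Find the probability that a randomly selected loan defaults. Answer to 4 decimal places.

P(D) ≈ 0.1594

P(D|A) = 1 − 0.8652 = 0.1348.
P(D|B) = 1 − 0.7549 = 0.2451.
P(D) = P(D|A)·P(A) + P(D|B)·P(B) + P(D|C)·P(C)
      = 0.1348·0.63 + 0.2451·0.222 + 0.1355·0.148
      = 0.084924 + 0.0544122 + 0.020054 = 0.1593902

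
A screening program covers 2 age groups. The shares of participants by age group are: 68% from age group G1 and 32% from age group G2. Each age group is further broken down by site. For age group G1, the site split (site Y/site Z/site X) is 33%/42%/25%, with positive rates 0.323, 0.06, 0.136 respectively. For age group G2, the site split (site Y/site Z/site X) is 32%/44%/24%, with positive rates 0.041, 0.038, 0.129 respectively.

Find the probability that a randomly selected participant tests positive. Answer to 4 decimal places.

P(T) ≈ 0.1322

P(T|G1) = 0.33·0.323 + 0.42·0.06 + 0.25·0.136 = 0.10659 + 0.0252 + 0.034 = 0.16579
P(T|G2) = 0.32·0.041 + 0.44·0.038 + 0.24·0.129 = 0.01312 + 0.01672 + 0.03096 = 0.0608
Then overall,
P(T) = 0.68·0.16579 + 0.32·0.0608
      = 0.1127372 + 0.019456 = 0.1321932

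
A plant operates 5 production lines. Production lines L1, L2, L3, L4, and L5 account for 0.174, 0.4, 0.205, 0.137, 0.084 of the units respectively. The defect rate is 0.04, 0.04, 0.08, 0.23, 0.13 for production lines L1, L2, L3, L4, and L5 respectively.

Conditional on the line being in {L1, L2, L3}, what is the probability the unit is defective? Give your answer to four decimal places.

P(D|S) ≈ 0.0505

Let S = {L1, L2, L3}.
P(S) = 0.174 + 0.4 + 0.205 = 0.779.
P(D ∩ S) = 0.04·0.174 + 0.04·0.4 + 0.08·0.205 = 0.00696 + 0.016 + 0.0164 = 0.03936.
P(D | S) = 0.03936 / 0.779 = 0.050526…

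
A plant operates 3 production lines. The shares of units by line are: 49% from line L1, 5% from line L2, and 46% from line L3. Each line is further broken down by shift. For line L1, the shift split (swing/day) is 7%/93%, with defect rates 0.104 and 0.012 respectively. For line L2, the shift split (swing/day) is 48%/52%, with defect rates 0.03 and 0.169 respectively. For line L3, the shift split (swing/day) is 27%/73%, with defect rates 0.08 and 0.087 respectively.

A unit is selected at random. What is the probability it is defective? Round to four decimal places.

P(D|L1) = 0.07·0.104 + 0.93·0.012 = 0.00728 + 0.01116 = 0.01844
P(D|L2) = 0.48·0.03 + 0.52·0.169 = 0.0144 + 0.08788 = 0.10228
P(D|L3) = 0.27·0.08 + 0.73·0.087 = 0.0216 + 0.06351 = 0.08511
Then overall,
P(D) = 0.49·0.01844 + 0.05·0.10228 + 0.46·0.08511
      = 0.0090356 + 0.005114 + 0.0391506 = 0.0533002

P(D) ≈ 0.0533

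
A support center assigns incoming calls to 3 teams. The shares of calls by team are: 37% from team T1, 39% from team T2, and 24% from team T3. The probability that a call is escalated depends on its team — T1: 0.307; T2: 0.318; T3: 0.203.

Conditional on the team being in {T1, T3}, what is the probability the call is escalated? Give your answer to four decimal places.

Let S = {T1, T3}.
P(S) = 0.37 + 0.24 = 0.61.
P(E ∩ S) = 0.307·0.37 + 0.203·0.24 = 0.11359 + 0.04872 = 0.16231.
P(E | S) = 0.16231 / 0.61 = 0.266082…

0.2661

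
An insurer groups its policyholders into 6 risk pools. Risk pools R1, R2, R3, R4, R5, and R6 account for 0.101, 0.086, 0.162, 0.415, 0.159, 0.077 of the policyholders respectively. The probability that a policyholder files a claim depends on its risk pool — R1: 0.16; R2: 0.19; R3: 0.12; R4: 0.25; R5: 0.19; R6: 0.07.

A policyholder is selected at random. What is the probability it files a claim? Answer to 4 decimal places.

P(C) = P(C|R1)·P(R1) + P(C|R2)·P(R2) + P(C|R3)·P(R3) + P(C|R4)·P(R4) + P(C|R5)·P(R5) + P(C|R6)·P(R6)
      = 0.16·0.101 + 0.19·0.086 + 0.12·0.162 + 0.25·0.415 + 0.19·0.159 + 0.07·0.077
      = 0.01616 + 0.01634 + 0.01944 + 0.10375 + 0.03021 + 0.00539 = 0.19129

0.1913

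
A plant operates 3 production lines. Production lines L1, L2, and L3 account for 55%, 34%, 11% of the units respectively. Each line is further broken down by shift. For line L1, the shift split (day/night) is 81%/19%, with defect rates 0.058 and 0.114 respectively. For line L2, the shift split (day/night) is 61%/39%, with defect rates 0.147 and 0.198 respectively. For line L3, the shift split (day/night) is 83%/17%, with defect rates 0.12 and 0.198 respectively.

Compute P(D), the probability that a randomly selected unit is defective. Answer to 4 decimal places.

0.1092

P(D|L1) = 0.81·0.058 + 0.19·0.114 = 0.04698 + 0.02166 = 0.06864
P(D|L2) = 0.61·0.147 + 0.39·0.198 = 0.08967 + 0.07722 = 0.16689
P(D|L3) = 0.83·0.12 + 0.17·0.198 = 0.0996 + 0.03366 = 0.13326
Then overall,
P(D) = 0.55·0.06864 + 0.34·0.16689 + 0.11·0.13326
      = 0.037752 + 0.0567426 + 0.0146586 = 0.1091532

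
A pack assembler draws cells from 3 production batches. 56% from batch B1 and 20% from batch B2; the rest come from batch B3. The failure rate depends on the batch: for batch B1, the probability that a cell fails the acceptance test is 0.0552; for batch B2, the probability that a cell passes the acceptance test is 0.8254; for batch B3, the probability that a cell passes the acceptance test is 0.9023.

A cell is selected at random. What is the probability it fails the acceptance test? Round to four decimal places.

P(B3) = 1 − (0.56 + 0.2) = 0.24.
P(F|B2) = 1 − 0.8254 = 0.1746.
P(F|B3) = 1 − 0.9023 = 0.0977.
P(F) = P(F|B1)·P(B1) + P(F|B2)·P(B2) + P(F|B3)·P(B3)
      = 0.0552·0.56 + 0.1746·0.2 + 0.0977·0.24
      = 0.030912 + 0.03492 + 0.023448 = 0.08928

P(F) ≈ 0.0893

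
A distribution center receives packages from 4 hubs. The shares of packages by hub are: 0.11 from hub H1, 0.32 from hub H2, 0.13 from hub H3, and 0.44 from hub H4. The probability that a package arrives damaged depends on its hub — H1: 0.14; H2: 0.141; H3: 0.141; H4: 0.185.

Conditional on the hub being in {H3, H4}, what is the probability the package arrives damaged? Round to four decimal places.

Let S = {H3, H4}.
P(S) = 0.13 + 0.44 = 0.57.
P(D ∩ S) = 0.141·0.13 + 0.185·0.44 = 0.01833 + 0.0814 = 0.09973.
P(D | S) = 0.09973 / 0.57 = 0.174965…

0.1750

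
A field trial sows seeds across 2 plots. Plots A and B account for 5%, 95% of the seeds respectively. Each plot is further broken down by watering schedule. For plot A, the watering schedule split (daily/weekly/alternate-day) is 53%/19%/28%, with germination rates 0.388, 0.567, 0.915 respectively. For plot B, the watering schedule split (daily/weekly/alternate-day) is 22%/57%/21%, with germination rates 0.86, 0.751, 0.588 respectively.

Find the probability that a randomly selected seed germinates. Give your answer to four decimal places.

0.7322

P(G|A) = 0.53·0.388 + 0.19·0.567 + 0.28·0.915 = 0.20564 + 0.10773 + 0.2562 = 0.56957
P(G|B) = 0.22·0.86 + 0.57·0.751 + 0.21·0.588 = 0.1892 + 0.42807 + 0.12348 = 0.74075
By total probability over the outer partition,
P(G) = 0.05·0.56957 + 0.95·0.74075
      = 0.0284785 + 0.7037125 = 0.732191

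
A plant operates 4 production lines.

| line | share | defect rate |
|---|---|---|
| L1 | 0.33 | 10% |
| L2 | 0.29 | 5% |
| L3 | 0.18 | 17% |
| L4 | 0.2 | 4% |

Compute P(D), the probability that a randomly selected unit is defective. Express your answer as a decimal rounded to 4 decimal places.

P(D) ≈ 0.0861

P(D) = P(D|L1)·P(L1) + P(D|L2)·P(L2) + P(D|L3)·P(L3) + P(D|L4)·P(L4)
      = 0.1·0.33 + 0.05·0.29 + 0.17·0.18 + 0.04·0.2
      = 0.033 + 0.0145 + 0.0306 + 0.008 = 0.0861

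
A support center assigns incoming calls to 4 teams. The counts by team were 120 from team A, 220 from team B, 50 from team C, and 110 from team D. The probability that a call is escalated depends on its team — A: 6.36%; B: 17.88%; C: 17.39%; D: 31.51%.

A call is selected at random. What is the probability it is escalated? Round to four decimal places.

P(E) ≈ 0.1806

Total: 120 + 220 + 50 + 110 = 500.
P(A) = 120/500 = 0.24. P(B) = 220/500 = 0.44. P(C) = 50/500 = 0.1. P(D) = 110/500 = 0.22.
Using total probability over the partition,
P(E) = P(E|A)·P(A) + P(E|B)·P(B) + P(E|C)·P(C) + P(E|D)·P(D)
      = 0.0636·0.24 + 0.1788·0.44 + 0.1739·0.1 + 0.3151·0.22
      = 0.015264 + 0.078672 + 0.01739 + 0.069322 = 0.180648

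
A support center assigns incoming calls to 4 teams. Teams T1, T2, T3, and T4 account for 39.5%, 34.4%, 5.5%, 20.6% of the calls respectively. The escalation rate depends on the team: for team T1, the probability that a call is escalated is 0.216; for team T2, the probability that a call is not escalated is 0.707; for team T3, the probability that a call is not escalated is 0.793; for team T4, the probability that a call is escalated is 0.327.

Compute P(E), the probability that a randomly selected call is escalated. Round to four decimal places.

0.2649

P(E|T2) = 1 − 0.707 = 0.293.
P(E|T3) = 1 − 0.793 = 0.207.
P(E) = P(E|T1)·P(T1) + P(E|T2)·P(T2) + P(E|T3)·P(T3) + P(E|T4)·P(T4)
      = 0.216·0.395 + 0.293·0.344 + 0.207·0.055 + 0.327·0.206
      = 0.08532 + 0.100792 + 0.011385 + 0.067362 = 0.264859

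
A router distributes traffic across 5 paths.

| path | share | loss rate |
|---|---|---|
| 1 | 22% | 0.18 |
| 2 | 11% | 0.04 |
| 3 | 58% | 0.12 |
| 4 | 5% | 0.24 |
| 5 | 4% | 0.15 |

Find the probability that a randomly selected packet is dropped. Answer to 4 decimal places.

P(L) ≈ 0.1316

P(L) = P(L|1)·P(1) + P(L|2)·P(2) + P(L|3)·P(3) + P(L|4)·P(4) + P(L|5)·P(5)
      = 0.18·0.22 + 0.04·0.11 + 0.12·0.58 + 0.24·0.05 + 0.15·0.04
      = 0.0396 + 0.0044 + 0.0696 + 0.012 + 0.006 = 0.1316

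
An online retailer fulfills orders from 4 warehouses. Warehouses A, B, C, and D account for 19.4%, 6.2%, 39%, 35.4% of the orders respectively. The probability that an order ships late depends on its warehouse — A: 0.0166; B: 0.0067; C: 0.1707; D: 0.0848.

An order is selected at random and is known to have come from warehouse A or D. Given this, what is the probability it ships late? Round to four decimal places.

0.0607

Let S = {A, D}.
P(S) = 0.194 + 0.354 = 0.548.
P(L ∩ S) = 0.0166·0.194 + 0.0848·0.354 = 0.0032204 + 0.0300192 = 0.0332396.
P(L | S) = 0.0332396 / 0.548 = 0.060656…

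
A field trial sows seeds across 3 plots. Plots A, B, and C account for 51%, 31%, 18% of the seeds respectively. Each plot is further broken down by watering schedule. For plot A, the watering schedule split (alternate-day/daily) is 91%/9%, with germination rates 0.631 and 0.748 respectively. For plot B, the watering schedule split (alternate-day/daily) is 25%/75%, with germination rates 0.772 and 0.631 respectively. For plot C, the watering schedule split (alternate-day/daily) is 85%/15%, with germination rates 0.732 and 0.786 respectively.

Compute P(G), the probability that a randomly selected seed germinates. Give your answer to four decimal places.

P(G|A) = 0.91·0.631 + 0.09·0.748 = 0.57421 + 0.06732 = 0.64153
P(G|B) = 0.25·0.772 + 0.75·0.631 = 0.193 + 0.47325 = 0.66625
P(G|C) = 0.85·0.732 + 0.15·0.786 = 0.6222 + 0.1179 = 0.7401
Then overall,
P(G) = 0.51·0.64153 + 0.31·0.66625 + 0.18·0.7401
      = 0.3271803 + 0.2065375 + 0.133218 = 0.6669358

P(G) ≈ 0.6669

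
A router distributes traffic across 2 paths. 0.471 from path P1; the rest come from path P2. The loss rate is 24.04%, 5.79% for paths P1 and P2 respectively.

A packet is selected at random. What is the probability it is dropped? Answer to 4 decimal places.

P(P2) = 1 − (0.471) = 0.529.
By the law of total probability,
P(L) = P(L|P1)·P(P1) + P(L|P2)·P(P2)
      = 0.2404·0.471 + 0.0579·0.529
      = 0.1132284 + 0.0306291 = 0.1438575

P(L) ≈ 0.1439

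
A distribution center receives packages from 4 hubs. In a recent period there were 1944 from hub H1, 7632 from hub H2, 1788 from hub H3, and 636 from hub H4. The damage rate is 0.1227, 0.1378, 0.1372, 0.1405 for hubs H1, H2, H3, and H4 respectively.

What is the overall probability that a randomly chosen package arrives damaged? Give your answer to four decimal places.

Total: 1944 + 7632 + 1788 + 636 = 12000.
P(H1) = 1944/12000 = 0.162. P(H2) = 7632/12000 = 0.636. P(H3) = 1788/12000 = 0.149. P(H4) = 636/12000 = 0.053.
P(D) = P(D|H1)·P(H1) + P(D|H2)·P(H2) + P(D|H3)·P(H3) + P(D|H4)·P(H4)
      = 0.1227·0.162 + 0.1378·0.636 + 0.1372·0.149 + 0.1405·0.053
      = 0.0198774 + 0.0876408 + 0.0204428 + 0.0074465 = 0.1354075

0.1354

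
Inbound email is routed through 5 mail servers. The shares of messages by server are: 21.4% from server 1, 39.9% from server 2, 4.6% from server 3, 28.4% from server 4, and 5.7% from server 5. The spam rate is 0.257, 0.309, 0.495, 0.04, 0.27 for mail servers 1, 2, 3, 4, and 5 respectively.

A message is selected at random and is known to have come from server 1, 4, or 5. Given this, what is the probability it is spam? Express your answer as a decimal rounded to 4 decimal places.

Let J = {1, 4, 5}.
P(J) = 0.214 + 0.284 + 0.057 = 0.555.
P(S ∩ J) = 0.257·0.214 + 0.04·0.284 + 0.27·0.057 = 0.054998 + 0.01136 + 0.01539 = 0.081748.
P(S | J) = 0.081748 / 0.555 = 0.147294…

P(S|J) ≈ 0.1473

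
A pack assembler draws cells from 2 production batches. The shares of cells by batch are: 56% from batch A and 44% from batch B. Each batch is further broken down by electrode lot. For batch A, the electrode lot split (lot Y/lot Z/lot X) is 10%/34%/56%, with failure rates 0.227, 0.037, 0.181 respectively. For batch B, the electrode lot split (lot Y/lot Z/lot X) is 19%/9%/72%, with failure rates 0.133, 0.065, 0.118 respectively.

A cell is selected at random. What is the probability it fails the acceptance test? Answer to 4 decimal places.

P(F|A) = 0.1·0.227 + 0.34·0.037 + 0.56·0.181 = 0.0227 + 0.01258 + 0.10136 = 0.13664
P(F|B) = 0.19·0.133 + 0.09·0.065 + 0.72·0.118 = 0.02527 + 0.00585 + 0.08496 = 0.11608
Then overall,
P(F) = 0.56·0.13664 + 0.44·0.11608
      = 0.0765184 + 0.0510752 = 0.1275936

P(F) ≈ 0.1276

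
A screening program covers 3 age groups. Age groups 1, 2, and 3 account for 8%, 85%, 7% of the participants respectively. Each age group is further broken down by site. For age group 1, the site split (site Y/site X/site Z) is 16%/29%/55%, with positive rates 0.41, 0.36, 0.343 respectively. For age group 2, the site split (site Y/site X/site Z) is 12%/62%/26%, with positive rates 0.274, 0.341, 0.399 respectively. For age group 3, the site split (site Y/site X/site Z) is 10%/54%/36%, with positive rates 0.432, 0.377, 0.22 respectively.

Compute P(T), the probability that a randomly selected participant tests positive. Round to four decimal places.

0.3473

P(T|1) = 0.16·0.41 + 0.29·0.36 + 0.55·0.343 = 0.0656 + 0.1044 + 0.18865 = 0.35865
P(T|2) = 0.12·0.274 + 0.62·0.341 + 0.26·0.399 = 0.03288 + 0.21142 + 0.10374 = 0.34804
P(T|3) = 0.1·0.432 + 0.54·0.377 + 0.36·0.22 = 0.0432 + 0.20358 + 0.0792 = 0.32598
By total probability over the outer partition,
P(T) = 0.08·0.35865 + 0.85·0.34804 + 0.07·0.32598
      = 0.028692 + 0.295834 + 0.0228186 = 0.3473446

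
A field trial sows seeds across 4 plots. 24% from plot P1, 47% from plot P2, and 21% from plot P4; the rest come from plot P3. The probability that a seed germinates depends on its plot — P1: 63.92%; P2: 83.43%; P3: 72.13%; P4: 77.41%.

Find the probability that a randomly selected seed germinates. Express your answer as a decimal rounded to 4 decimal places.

P(G) ≈ 0.7658

P(P3) = 1 − (0.24 + 0.47 + 0.21) = 0.08.
Summing over the partition,
P(G) = P(G|P1)·P(P1) + P(G|P2)·P(P2) + P(G|P3)·P(P3) + P(G|P4)·P(P4)
      = 0.6392·0.24 + 0.8343·0.47 + 0.7213·0.08 + 0.7741·0.21
      = 0.153408 + 0.392121 + 0.057704 + 0.162561 = 0.765794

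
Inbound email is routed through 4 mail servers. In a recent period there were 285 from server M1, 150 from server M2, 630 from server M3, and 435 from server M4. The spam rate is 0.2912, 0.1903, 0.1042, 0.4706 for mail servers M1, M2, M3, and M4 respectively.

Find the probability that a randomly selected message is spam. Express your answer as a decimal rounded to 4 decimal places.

0.2546

Total: 285 + 150 + 630 + 435 = 1500.
P(M1) = 285/1500 = 0.19. P(M2) = 150/1500 = 0.1. P(M3) = 630/1500 = 0.42. P(M4) = 435/1500 = 0.29.
By the law of total probability,
P(S) = P(S|M1)·P(M1) + P(S|M2)·P(M2) + P(S|M3)·P(M3) + P(S|M4)·P(M4)
      = 0.2912·0.19 + 0.1903·0.1 + 0.1042·0.42 + 0.4706·0.29
      = 0.055328 + 0.01903 + 0.043764 + 0.136474 = 0.254596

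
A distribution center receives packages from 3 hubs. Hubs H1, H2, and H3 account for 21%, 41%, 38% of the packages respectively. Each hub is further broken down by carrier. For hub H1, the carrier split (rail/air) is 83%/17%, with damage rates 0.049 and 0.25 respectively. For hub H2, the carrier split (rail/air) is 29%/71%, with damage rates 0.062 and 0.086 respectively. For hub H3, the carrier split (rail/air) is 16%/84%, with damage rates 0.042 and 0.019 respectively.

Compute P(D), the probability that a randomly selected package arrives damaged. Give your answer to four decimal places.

0.0585

P(D|H1) = 0.83·0.049 + 0.17·0.25 = 0.04067 + 0.0425 = 0.08317
P(D|H2) = 0.29·0.062 + 0.71·0.086 = 0.01798 + 0.06106 = 0.07904
P(D|H3) = 0.16·0.042 + 0.84·0.019 = 0.00672 + 0.01596 = 0.02268
Then overall,
P(D) = 0.21·0.08317 + 0.41·0.07904 + 0.38·0.02268
      = 0.0174657 + 0.0324064 + 0.0086184 = 0.0584905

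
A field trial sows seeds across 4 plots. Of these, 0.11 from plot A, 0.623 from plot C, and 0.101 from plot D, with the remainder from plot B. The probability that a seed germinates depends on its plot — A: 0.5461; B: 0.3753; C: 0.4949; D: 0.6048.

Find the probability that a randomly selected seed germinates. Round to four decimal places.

0.4918

P(B) = 1 − (0.11 + 0.623 + 0.101) = 0.166.
Summing over the partition,
P(G) = P(G|A)·P(A) + P(G|B)·P(B) + P(G|C)·P(C) + P(G|D)·P(D)
      = 0.5461·0.11 + 0.3753·0.166 + 0.4949·0.623 + 0.6048·0.101
      = 0.060071 + 0.0622998 + 0.3083227 + 0.0610848 = 0.4917783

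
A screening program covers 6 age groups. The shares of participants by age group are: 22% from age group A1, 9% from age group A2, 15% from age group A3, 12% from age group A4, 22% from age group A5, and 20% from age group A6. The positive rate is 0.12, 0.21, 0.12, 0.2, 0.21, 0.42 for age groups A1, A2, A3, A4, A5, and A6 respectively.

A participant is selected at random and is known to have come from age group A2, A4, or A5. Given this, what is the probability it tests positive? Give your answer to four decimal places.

Let S = {A2, A4, A5}.
P(S) = 0.09 + 0.12 + 0.22 = 0.43.
P(T ∩ S) = 0.21·0.09 + 0.2·0.12 + 0.21·0.22 = 0.0189 + 0.024 + 0.0462 = 0.0891.
P(T | S) = 0.0891 / 0.43 = 0.207209…

0.2072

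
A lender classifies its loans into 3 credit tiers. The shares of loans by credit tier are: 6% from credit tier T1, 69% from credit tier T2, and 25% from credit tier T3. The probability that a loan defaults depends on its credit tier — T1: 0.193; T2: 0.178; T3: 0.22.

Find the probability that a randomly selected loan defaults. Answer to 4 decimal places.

P(D) = P(D|T1)·P(T1) + P(D|T2)·P(T2) + P(D|T3)·P(T3)
      = 0.193·0.06 + 0.178·0.69 + 0.22·0.25
      = 0.01158 + 0.12282 + 0.055 = 0.1894

0.1894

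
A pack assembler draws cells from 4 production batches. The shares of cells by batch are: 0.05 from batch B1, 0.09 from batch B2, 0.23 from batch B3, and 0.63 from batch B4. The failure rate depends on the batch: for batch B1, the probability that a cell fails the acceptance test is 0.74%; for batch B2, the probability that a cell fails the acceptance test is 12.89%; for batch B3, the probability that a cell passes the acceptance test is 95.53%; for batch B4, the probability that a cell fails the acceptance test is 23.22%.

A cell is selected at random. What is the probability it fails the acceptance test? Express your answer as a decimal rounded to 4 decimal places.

P(F) ≈ 0.1685

P(F|B3) = 1 − 0.9553 = 0.0447.
P(F) = P(F|B1)·P(B1) + P(F|B2)·P(B2) + P(F|B3)·P(B3) + P(F|B4)·P(B4)
      = 0.0074·0.05 + 0.1289·0.09 + 0.0447·0.23 + 0.2322·0.63
      = 0.00037 + 0.011601 + 0.010281 + 0.146286 = 0.168538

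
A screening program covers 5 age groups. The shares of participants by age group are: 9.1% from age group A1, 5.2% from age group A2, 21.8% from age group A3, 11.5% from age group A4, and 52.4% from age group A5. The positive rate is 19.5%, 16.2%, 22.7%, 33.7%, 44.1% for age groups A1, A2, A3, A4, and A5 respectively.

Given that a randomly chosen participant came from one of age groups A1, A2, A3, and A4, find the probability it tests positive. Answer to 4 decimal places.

0.2404

Let S = {A1, A2, A3, A4}.
P(S) = 0.091 + 0.052 + 0.218 + 0.115 = 0.476.
P(T ∩ S) = 0.195·0.091 + 0.162·0.052 + 0.227·0.218 + 0.337·0.115 = 0.017745 + 0.008424 + 0.049486 + 0.038755 = 0.11441.
P(T | S) = 0.11441 / 0.476 = 0.240357…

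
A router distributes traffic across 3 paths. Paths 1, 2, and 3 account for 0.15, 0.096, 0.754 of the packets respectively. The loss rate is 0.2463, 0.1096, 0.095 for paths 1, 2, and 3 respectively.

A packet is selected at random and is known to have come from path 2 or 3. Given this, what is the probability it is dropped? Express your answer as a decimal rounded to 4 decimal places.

Let S = {2, 3}.
P(S) = 0.096 + 0.754 = 0.85.
P(L ∩ S) = 0.1096·0.096 + 0.095·0.754 = 0.0105216 + 0.07163 = 0.0821516.
P(L | S) = 0.0821516 / 0.85 = 0.096649…

0.0966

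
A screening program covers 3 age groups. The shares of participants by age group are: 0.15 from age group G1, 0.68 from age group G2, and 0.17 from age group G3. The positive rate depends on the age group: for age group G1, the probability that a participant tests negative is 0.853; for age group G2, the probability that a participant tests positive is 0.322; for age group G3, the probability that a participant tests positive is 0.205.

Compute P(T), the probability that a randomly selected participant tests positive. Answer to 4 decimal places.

P(T|G1) = 1 − 0.853 = 0.147.
P(T) = P(T|G1)·P(G1) + P(T|G2)·P(G2) + P(T|G3)·P(G3)
      = 0.147·0.15 + 0.322·0.68 + 0.205·0.17
      = 0.02205 + 0.21896 + 0.03485 = 0.27586

0.2759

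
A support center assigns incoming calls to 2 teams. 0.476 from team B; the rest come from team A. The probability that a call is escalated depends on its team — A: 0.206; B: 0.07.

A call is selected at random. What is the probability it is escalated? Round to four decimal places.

0.1413

P(A) = 1 − (0.476) = 0.524.
P(E) = P(E|A)·P(A) + P(E|B)·P(B)
      = 0.206·0.524 + 0.07·0.476
      = 0.107944 + 0.03332 = 0.141264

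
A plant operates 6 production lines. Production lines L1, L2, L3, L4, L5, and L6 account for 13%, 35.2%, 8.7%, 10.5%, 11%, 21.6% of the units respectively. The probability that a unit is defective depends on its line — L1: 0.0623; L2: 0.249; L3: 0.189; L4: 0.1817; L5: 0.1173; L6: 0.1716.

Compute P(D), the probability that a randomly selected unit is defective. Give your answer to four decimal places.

Summing over the partition,
P(D) = P(D|L1)·P(L1) + P(D|L2)·P(L2) + P(D|L3)·P(L3) + P(D|L4)·P(L4) + P(D|L5)·P(L5) + P(D|L6)·P(L6)
      = 0.0623·0.13 + 0.249·0.352 + 0.189·0.087 + 0.1817·0.105 + 0.1173·0.11 + 0.1716·0.216
      = 0.008099 + 0.087648 + 0.016443 + 0.0190785 + 0.012903 + 0.0370656 = 0.1812371

0.1812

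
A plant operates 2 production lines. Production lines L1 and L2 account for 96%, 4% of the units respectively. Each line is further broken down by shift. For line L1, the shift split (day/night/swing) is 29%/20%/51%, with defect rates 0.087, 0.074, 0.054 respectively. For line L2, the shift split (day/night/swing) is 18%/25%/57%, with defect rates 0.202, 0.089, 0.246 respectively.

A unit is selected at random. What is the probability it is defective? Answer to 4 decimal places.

P(D|L1) = 0.29·0.087 + 0.2·0.074 + 0.51·0.054 = 0.02523 + 0.0148 + 0.02754 = 0.06757
P(D|L2) = 0.18·0.202 + 0.25·0.089 + 0.57·0.246 = 0.03636 + 0.02225 + 0.14022 = 0.19883
Then overall,
P(D) = 0.96·0.06757 + 0.04·0.19883
      = 0.0648672 + 0.0079532 = 0.0728204

0.0728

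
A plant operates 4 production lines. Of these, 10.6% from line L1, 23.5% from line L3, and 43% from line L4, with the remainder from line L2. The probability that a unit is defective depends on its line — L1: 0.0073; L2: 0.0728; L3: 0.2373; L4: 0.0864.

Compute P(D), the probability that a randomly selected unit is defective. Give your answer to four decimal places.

0.1104

P(L2) = 1 − (0.106 + 0.235 + 0.43) = 0.229.
By the law of total probability,
P(D) = P(D|L1)·P(L1) + P(D|L2)·P(L2) + P(D|L3)·P(L3) + P(D|L4)·P(L4)
      = 0.0073·0.106 + 0.0728·0.229 + 0.2373·0.235 + 0.0864·0.43
      = 0.0007738 + 0.0166712 + 0.0557655 + 0.037152 = 0.1103625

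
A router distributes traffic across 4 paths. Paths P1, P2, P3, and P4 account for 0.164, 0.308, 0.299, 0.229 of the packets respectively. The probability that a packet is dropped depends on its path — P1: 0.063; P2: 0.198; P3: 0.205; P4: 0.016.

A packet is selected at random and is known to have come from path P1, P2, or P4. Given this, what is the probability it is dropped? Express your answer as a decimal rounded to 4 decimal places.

0.1070

Let S = {P1, P2, P4}.
P(S) = 0.164 + 0.308 + 0.229 = 0.701.
P(L ∩ S) = 0.063·0.164 + 0.198·0.308 + 0.016·0.229 = 0.010332 + 0.060984 + 0.003664 = 0.07498.
P(L | S) = 0.07498 / 0.701 = 0.106961…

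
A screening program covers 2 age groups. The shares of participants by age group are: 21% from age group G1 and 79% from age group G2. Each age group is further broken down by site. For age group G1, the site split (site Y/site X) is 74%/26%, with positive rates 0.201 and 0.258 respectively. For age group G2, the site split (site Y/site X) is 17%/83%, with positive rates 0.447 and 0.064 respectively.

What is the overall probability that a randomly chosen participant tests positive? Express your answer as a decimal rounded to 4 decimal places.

P(T) ≈ 0.1473

P(T|G1) = 0.74·0.201 + 0.26·0.258 = 0.14874 + 0.06708 = 0.21582
P(T|G2) = 0.17·0.447 + 0.83·0.064 = 0.07599 + 0.05312 = 0.12911
Then overall,
P(T) = 0.21·0.21582 + 0.79·0.12911
      = 0.0453222 + 0.1019969 = 0.1473191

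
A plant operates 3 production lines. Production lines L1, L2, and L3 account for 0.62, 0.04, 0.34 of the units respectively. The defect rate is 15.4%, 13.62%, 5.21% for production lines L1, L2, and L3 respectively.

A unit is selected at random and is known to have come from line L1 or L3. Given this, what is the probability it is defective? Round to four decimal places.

Let S = {L1, L3}.
P(S) = 0.62 + 0.34 = 0.96.
P(D ∩ S) = 0.154·0.62 + 0.0521·0.34 = 0.09548 + 0.017714 = 0.113194.
P(D | S) = 0.113194 / 0.96 = 0.117910…

0.1179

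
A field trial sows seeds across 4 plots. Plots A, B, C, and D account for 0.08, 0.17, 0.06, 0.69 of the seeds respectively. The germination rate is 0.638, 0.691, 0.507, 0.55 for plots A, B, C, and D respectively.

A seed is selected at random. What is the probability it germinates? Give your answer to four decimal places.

By the law of total probability,
P(G) = P(G|A)·P(A) + P(G|B)·P(B) + P(G|C)·P(C) + P(G|D)·P(D)
      = 0.638·0.08 + 0.691·0.17 + 0.507·0.06 + 0.55·0.69
      = 0.05104 + 0.11747 + 0.03042 + 0.3795 = 0.57843

P(G) ≈ 0.5784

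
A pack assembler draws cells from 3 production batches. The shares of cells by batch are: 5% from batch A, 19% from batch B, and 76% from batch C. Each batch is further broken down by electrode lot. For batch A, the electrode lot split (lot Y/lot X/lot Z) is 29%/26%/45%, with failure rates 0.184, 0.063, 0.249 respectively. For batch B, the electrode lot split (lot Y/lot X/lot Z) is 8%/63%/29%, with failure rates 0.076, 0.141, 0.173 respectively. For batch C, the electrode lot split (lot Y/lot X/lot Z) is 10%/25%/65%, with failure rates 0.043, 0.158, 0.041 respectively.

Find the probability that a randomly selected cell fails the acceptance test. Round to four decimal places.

P(F|A) = 0.29·0.184 + 0.26·0.063 + 0.45·0.249 = 0.05336 + 0.01638 + 0.11205 = 0.18179
P(F|B) = 0.08·0.076 + 0.63·0.141 + 0.29·0.173 = 0.00608 + 0.08883 + 0.05017 = 0.14508
P(F|C) = 0.1·0.043 + 0.25·0.158 + 0.65·0.041 = 0.0043 + 0.0395 + 0.02665 = 0.07045
Then overall,
P(F) = 0.05·0.18179 + 0.19·0.14508 + 0.76·0.07045
      = 0.0090895 + 0.0275652 + 0.053542 = 0.0901967

P(F) ≈ 0.0902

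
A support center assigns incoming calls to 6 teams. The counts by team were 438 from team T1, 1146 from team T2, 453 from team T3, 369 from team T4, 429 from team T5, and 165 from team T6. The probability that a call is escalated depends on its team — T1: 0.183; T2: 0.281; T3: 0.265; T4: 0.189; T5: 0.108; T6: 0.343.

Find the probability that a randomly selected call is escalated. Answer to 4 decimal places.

Total: 438 + 1146 + 453 + 369 + 429 + 165 = 3000.
P(T1) = 438/3000 = 0.146. P(T2) = 1146/3000 = 0.382. P(T3) = 453/3000 = 0.151. P(T4) = 369/3000 = 0.123. P(T5) = 429/3000 = 0.143. P(T6) = 165/3000 = 0.055.
Summing over the partition,
P(E) = P(E|T1)·P(T1) + P(E|T2)·P(T2) + P(E|T3)·P(T3) + P(E|T4)·P(T4) + P(E|T5)·P(T5) + P(E|T6)·P(T6)
      = 0.183·0.146 + 0.281·0.382 + 0.265·0.151 + 0.189·0.123 + 0.108·0.143 + 0.343·0.055
      = 0.026718 + 0.107342 + 0.040015 + 0.023247 + 0.015444 + 0.018865 = 0.231631

P(E) ≈ 0.2316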